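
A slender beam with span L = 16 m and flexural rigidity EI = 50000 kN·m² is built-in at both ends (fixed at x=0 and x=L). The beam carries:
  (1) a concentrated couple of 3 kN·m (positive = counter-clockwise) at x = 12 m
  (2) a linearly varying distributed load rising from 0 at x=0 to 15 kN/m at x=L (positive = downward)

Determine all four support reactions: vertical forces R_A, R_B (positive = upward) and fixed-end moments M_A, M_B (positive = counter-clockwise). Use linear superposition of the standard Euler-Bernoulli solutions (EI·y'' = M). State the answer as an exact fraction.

R_A = 4635/128 kN, M_A = 2063/16 kN·m, R_B = 10725/128 kN, M_B = -3081/16 kN·m

Load 1 — applied couple M₀=3 kN·m at a=12 m (b=L-a=4):
  R_A = 6M₀ab/L³ = 6·3·12·4/16³ = 27/128 kN
  M_A = M₀b(2a-b)/L² = 3·4·(2·12-4)/16² = 15/16 kN·m
  R_B = -6M₀ab/L³ = -6·3·12·4/16³ = -27/128 kN
  M_B = M₀a(2b-a)/L² = 3·12·(2·4-12)/16² = -9/16 kN·m
Load 2 — triangular load w₀=15 kN/m (0→w₀ over full span):
  R_A = 3w₀L/20 = 3·15·16/20 = 36 kN
  M_A = w₀L²/30 = 15·16²/30 = 128 kN·m
  R_B = 7w₀L/20 = 7·15·16/20 = 84 kN
  M_B = -w₀L²/20 = -15·16²/20 = -192 kN·m
Superposition: R_A = 4635/128 kN, M_A = 2063/16 kN·m, R_B = 10725/128 kN, M_B = -3081/16 kN·m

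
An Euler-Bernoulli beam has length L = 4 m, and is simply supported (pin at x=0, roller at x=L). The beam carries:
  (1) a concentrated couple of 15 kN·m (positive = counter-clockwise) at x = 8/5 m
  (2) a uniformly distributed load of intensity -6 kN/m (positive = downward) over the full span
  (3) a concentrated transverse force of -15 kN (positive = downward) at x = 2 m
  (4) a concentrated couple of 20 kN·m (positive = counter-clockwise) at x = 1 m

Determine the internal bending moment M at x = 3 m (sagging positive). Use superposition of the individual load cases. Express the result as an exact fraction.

M(3) = -101/4 kN·m

Load 1 — applied couple M₀=15 kN·m at a=8/5 m (b=L-a=12/5):
  M_1 = M₀x/L - M₀  [x>a] = 15·3/4 - 15 = -15/4 kN·m
Load 2 — uniform load w=-6 kN/m over full span:
  M_2 = wx(L-x)/2 = (-6)·3·(4-3)/2 = -9 kN·m
Load 3 — point force P=-15 kN at a=2 m (b=L-a=2):
  M_3 = Pa(L-x)/L  [x>a] = (-15)·2·(4-3)/4 = -15/2 kN·m
Load 4 — applied couple M₀=20 kN·m at a=1 m (b=L-a=3):
  M_4 = M₀x/L - M₀  [x>a] = 20·3/4 - 20 = -5 kN·m
Superposition: M = Σ M_i = -101/4 kN·m ≈ -25.250000 kN·m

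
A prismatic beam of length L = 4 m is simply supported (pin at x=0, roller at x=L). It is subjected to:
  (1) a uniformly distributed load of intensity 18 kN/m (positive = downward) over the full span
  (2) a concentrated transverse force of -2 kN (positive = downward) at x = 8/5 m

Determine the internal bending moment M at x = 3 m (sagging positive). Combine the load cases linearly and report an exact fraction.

M(3) = 131/5 kN·m

Load 1 — uniform load w=18 kN/m over full span:
  M_1 = wx(L-x)/2 = 18·3·(4-3)/2 = 27 kN·m
Load 2 — point force P=-2 kN at a=8/5 m (b=L-a=12/5):
  M_2 = Pa(L-x)/L  [x>a] = (-2)·(8/5)·(4-3)/4 = -4/5 kN·m
Superposition: M = Σ M_i = 131/5 kN·m ≈ 26.200000 kN·m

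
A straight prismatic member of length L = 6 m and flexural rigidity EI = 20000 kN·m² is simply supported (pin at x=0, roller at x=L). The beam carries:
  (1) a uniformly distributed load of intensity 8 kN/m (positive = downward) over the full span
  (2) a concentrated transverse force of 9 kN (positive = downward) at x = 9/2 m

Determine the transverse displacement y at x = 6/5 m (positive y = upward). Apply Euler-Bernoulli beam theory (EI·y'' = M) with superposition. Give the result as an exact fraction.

Load 1 — uniform load w=8 kN/m over full span:
  y_1 = -wx(L³-2Lx²+x³)/(24EI) = -8·(6/5)·(6³-2·6·(6/5)²+(6/5)³)/(24·20000) = -1566/390625 m
Load 2 — point force P=9 kN at a=9/2 m (b=L-a=3/2):
  y_2 = -Pbx(L²-b²-x²)/(6LEI)  [x≤a] = -9·(3/2)·(6/5)·(6²-(3/2)²-(6/5)²)/(6·6·20000) = -29079/40000000 m
Superposition: y = Σ y_i = -947187/200000000 m ≈ -0.004736 m

y(6/5) = -947187/200000000 m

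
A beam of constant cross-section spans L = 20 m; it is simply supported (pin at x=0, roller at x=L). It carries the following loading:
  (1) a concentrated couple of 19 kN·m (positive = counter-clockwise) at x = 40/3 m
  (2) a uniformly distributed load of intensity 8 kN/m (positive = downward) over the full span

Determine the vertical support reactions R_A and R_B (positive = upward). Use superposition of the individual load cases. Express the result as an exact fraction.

R_A = 1619/20 kN, R_B = 1581/20 kN

Load 1 — applied couple M₀=19 kN·m at a=40/3 m (b=L-a=20/3):
  R_A = M₀/L = 19/20 kN
  R_B = -M₀/L = -19/20 kN
Load 2 — uniform load w=8 kN/m over full span:
  R_A = wL/2 = 8·20/2 = 80 kN
  R_B = wL/2 = 8·20/2 = 80 kN
Superposition: R_A = 1619/20 kN, R_B = 1581/20 kN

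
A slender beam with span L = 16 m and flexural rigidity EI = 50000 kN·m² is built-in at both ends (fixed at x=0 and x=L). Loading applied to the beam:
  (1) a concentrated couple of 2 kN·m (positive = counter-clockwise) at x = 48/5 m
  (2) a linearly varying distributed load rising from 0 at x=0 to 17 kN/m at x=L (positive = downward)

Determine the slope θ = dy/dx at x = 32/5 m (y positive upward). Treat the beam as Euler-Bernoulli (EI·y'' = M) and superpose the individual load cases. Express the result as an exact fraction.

θ(32/5) = -6544/1953125 rad

Load 1 — applied couple M₀=2 kN·m at a=48/5 m (b=L-a=32/5):
  θ_1 = (R_Ax²/2 - M_Ax)/EI  [x≤a] with R_A=9/50, M_A=16/25 = ((9/50)·(32/5)²/2 - (16/25)·(32/5))/50000 = -16/1953125 rad
Load 2 — triangular load w₀=17 kN/m (0→w₀ over full span):
  θ_2 = -w₀(2x(L-x)(L-2x)(x+2L)+x²(L-x)²)/(120LEI) = -17·(2·(32/5)·(16-(32/5))·(16-2·(32/5))·((32/5)+2·16)+(32/5)²·(16-(32/5))²)/(120·16·50000) = -6528/1953125 rad
Superposition: θ = Σ θ_i = -6544/1953125 rad ≈ -0.003351 rad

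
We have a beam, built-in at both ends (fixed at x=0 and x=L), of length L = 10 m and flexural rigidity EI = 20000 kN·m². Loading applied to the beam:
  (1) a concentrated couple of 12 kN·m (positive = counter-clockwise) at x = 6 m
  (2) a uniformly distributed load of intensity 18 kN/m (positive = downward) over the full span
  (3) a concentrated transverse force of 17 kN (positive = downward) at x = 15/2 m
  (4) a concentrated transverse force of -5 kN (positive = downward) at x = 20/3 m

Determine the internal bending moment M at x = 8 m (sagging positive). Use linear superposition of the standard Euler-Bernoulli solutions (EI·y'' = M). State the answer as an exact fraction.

Load 1 — applied couple M₀=12 kN·m at a=6 m (b=L-a=4):
  M_1 = R_Ax - M_A - M₀  [x>a] with R_A=216/125, M_A=96/25 = (216/125)·8 - (96/25) - 12 = -252/125 kN·m
Load 2 — uniform load w=18 kN/m over full span:
  M_2 = wLx/2 - wL²/12 - wx²/2 = 18·10·8/2 - 18·10²/12 - 18·8²/2 = -6 kN·m
Load 3 — point force P=17 kN at a=15/2 m (b=L-a=5/2):
  M_3 = Pa²(a+3b)(L-x)/L³ - Pa²b/L²  [x>a] = 17·(15/2)²·((15/2)+3·(5/2))·(10-8)/10³ - 17·(15/2)²·(5/2)/10² = 153/32 kN·m
Load 4 — point force P=-5 kN at a=20/3 m (b=L-a=10/3):
  M_4 = Pa²(a+3b)(L-x)/L³ - Pa²b/L²  [x>a] = (-5)·(20/3)²·((20/3)+3·(10/3))·(10-8)/10³ - (-5)·(20/3)²·(10/3)/10² = 0 kN·m
Superposition: M = Σ M_i = -12939/4000 kN·m ≈ -3.234750 kN·m

M(8) = -12939/4000 kN·m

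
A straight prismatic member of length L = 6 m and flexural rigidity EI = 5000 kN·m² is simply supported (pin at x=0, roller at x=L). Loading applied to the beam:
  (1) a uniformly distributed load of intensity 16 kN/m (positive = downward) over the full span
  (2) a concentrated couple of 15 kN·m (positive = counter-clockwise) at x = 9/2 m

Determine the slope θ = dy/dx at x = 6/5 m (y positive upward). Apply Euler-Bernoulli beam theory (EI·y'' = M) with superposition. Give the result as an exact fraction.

θ(6/5) = -248871/10000000 rad

Load 1 — uniform load w=16 kN/m over full span:
  θ_1 = -w(L³-6Lx²+4x³)/(24EI) = -16·(6³-6·6·(6/5)²+4·(6/5)³)/(24·5000) = -1782/78125 rad
Load 2 — applied couple M₀=15 kN·m at a=9/2 m (b=L-a=3/2):
  θ_2 = (M₀x²/(2L)+C₁)/EI  [x≤a] with C₁=M₀(3b²-L²)/(6L)=-195/16 = (15·(6/5)²/(2·6)+(-195/16))/5000 = -831/400000 rad
Superposition: θ = Σ θ_i = -248871/10000000 rad ≈ -0.024887 rad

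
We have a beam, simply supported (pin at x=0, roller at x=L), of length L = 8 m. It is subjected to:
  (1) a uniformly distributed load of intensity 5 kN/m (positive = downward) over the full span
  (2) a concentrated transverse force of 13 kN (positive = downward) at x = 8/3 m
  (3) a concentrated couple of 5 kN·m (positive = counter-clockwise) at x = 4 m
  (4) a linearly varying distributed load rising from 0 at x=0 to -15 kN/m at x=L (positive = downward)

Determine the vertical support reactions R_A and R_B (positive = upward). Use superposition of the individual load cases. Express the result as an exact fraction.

Load 1 — uniform load w=5 kN/m over full span:
  R_A = wL/2 = 5·8/2 = 20 kN
  R_B = wL/2 = 5·8/2 = 20 kN
Load 2 — point force P=13 kN at a=8/3 m (b=L-a=16/3):
  R_A = Pb/L = 13·(16/3)/8 = 26/3 kN
  R_B = Pa/L = 13·(8/3)/8 = 13/3 kN
Load 3 — applied couple M₀=5 kN·m at a=4 m (b=L-a=4):
  R_A = M₀/L = 5/8 kN
  R_B = -M₀/L = -5/8 kN
Load 4 — triangular load w₀=-15 kN/m (0→w₀ over full span):
  R_A = w₀L/6 = (-15)·8/6 = -20 kN
  R_B = w₀L/3 = (-15)·8/3 = -40 kN
Superposition: R_A = 223/24 kN, R_B = -391/24 kN

R_A = 223/24 kN, R_B = -391/24 kN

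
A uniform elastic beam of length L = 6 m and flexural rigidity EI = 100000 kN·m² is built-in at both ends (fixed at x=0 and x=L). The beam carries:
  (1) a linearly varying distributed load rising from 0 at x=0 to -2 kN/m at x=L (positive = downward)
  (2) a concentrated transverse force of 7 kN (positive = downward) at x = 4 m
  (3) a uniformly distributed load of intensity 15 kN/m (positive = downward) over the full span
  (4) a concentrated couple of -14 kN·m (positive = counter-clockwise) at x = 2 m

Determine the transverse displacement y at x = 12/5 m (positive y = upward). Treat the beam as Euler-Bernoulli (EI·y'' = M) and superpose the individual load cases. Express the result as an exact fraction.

Load 1 — triangular load w₀=-2 kN/m (0→w₀ over full span):
  y_1 = -w₀x²(L-x)²(x+2L)/(120LEI) = -(-2)·(12/5)²·(6-(12/5))²·((12/5)+2·6)/(120·6·100000) = 1458/48828125 m
Load 2 — point force P=7 kN at a=4 m (b=L-a=2):
  y_2 = -Pb²x²(3aL-(3a+b)x)/(6L³EI)  [x≤a] = -7·2²·(12/5)²·(3·4·6-(3·4+2)·(12/5))/(6·6³·100000) = -56/1171875 m
Load 3 — uniform load w=15 kN/m over full span:
  y_3 = -wx²(L-x)²/(24EI) = -15·(12/5)²·(6-(12/5))²/(24·100000) = -729/1562500 m
Load 4 — applied couple M₀=-14 kN·m at a=2 m (b=L-a=4):
  y_4 = (R_Ax³/6 - M_Ax²/2 - M₀(x-a)²/2)/EI  [x>a] with R_A=-28/9, M_A=0 = ((-28/9)·(12/5)³/6 - 0·(12/5)²/2 - (-14)·((12/5)-2)²/2)/100000 = -189/3125000 m
Superposition: y = Σ y_i = -638633/1171875000 m ≈ -0.000545 m

y(12/5) = -638633/1171875000 m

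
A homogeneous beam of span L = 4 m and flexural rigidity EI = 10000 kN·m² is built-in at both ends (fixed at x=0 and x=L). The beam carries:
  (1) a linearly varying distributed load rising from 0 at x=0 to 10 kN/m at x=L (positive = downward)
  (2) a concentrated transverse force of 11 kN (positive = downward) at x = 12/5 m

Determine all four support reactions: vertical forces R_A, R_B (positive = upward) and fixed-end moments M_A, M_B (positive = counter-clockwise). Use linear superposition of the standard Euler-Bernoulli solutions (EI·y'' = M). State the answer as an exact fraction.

R_A = 1234/125 kN, M_A = 3584/375 kN·m, R_B = 2641/125 kN, M_B = -1792/125 kN·m

Load 1 — triangular load w₀=10 kN/m (0→w₀ over full span):
  R_A = 3w₀L/20 = 3·10·4/20 = 6 kN
  M_A = w₀L²/30 = 10·4²/30 = 16/3 kN·m
  R_B = 7w₀L/20 = 7·10·4/20 = 14 kN
  M_B = -w₀L²/20 = -10·4²/20 = -8 kN·m
Load 2 — point force P=11 kN at a=12/5 m (b=L-a=8/5):
  R_A = Pb²(3a+b)/L³ = 11·(8/5)²·(3·(12/5)+(8/5))/4³ = 484/125 kN
  M_A = Pab²/L² = 11·(12/5)·(8/5)²/4² = 528/125 kN·m
  R_B = Pa²(a+3b)/L³ = 11·(12/5)²·((12/5)+3·(8/5))/4³ = 891/125 kN
  M_B = -Pa²b/L² = -11·(12/5)²·(8/5)/4² = -792/125 kN·m
Superposition: R_A = 1234/125 kN, M_A = 3584/375 kN·m, R_B = 2641/125 kN, M_B = -1792/125 kN·m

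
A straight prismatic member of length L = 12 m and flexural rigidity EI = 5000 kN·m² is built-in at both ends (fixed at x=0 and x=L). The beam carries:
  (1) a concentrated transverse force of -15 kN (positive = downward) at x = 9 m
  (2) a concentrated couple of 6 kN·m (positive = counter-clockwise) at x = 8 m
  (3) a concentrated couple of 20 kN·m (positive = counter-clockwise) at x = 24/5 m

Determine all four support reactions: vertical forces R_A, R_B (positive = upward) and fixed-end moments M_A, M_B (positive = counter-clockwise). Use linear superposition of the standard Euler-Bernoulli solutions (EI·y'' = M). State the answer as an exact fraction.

R_A = 347/480 kN, M_A = -323/80 kN·m, R_B = -7547/480 kN, M_B = 2537/80 kN·m

Load 1 — point force P=-15 kN at a=9 m (b=L-a=3):
  R_A = Pb²(3a+b)/L³ = (-15)·3²·(3·9+3)/12³ = -75/32 kN
  M_A = Pab²/L² = (-15)·9·3²/12² = -135/16 kN·m
  R_B = Pa²(a+3b)/L³ = (-15)·9²·(9+3·3)/12³ = -405/32 kN
  M_B = -Pa²b/L² = -(-15)·9²·3/12² = 405/16 kN·m
Load 2 — applied couple M₀=6 kN·m at a=8 m (b=L-a=4):
  R_A = 6M₀ab/L³ = 6·6·8·4/12³ = 2/3 kN
  M_A = M₀b(2a-b)/L² = 6·4·(2·8-4)/12² = 2 kN·m
  R_B = -6M₀ab/L³ = -6·6·8·4/12³ = -2/3 kN
  M_B = M₀a(2b-a)/L² = 6·8·(2·4-8)/12² = 0 kN·m
Load 3 — applied couple M₀=20 kN·m at a=24/5 m (b=L-a=36/5):
  R_A = 6M₀ab/L³ = 6·20·(24/5)·(36/5)/12³ = 12/5 kN
  M_A = M₀b(2a-b)/L² = 20·(36/5)·(2·(24/5)-(36/5))/12² = 12/5 kN·m
  R_B = -6M₀ab/L³ = -6·20·(24/5)·(36/5)/12³ = -12/5 kN
  M_B = M₀a(2b-a)/L² = 20·(24/5)·(2·(36/5)-(24/5))/12² = 32/5 kN·m
Superposition: R_A = 347/480 kN, M_A = -323/80 kN·m, R_B = -7547/480 kN, M_B = 2537/80 kN·m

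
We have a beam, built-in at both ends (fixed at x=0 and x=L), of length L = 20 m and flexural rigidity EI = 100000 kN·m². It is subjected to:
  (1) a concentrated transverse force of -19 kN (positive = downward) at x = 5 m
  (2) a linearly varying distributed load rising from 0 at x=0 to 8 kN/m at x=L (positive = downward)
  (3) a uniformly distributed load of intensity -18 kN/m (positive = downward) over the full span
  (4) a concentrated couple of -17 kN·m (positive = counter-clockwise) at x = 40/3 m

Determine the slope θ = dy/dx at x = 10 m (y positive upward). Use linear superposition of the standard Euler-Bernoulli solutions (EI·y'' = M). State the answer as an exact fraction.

θ(10) = -121/192000 rad

Load 1 — point force P=-19 kN at a=5 m (b=L-a=15):
  θ_1 = Pa²(L-x)(2bL-(3b+a)(L-x))/(2L³EI)  [x>a] = (-19)·5²·(20-10)·(2·15·20-(3·15+5)·(20-10))/(2·20³·100000) = -19/64000 rad
Load 2 — triangular load w₀=8 kN/m (0→w₀ over full span):
  θ_2 = -w₀(2x(L-x)(L-2x)(x+2L)+x²(L-x)²)/(120LEI) = -8·(2·10·(20-10)·(20-2·10)·(10+2·20)+10²·(20-10)²)/(120·20·100000) = -1/3000 rad
Load 3 — uniform load w=-18 kN/m over full span:
  θ_3 = -wx(L-x)(L-2x)/(12EI) = -(-18)·10·(20-10)·(20-2·10)/(12·100000) = 0 rad
Load 4 — applied couple M₀=-17 kN·m at a=40/3 m (b=L-a=20/3):
  θ_4 = (R_Ax²/2 - M_Ax)/EI  [x≤a] with R_A=-17/15, M_A=-17/3 = ((-17/15)·10²/2 - (-17/3)·10)/100000 = 0 rad
Superposition: θ = Σ θ_i = -121/192000 rad ≈ -0.000630 rad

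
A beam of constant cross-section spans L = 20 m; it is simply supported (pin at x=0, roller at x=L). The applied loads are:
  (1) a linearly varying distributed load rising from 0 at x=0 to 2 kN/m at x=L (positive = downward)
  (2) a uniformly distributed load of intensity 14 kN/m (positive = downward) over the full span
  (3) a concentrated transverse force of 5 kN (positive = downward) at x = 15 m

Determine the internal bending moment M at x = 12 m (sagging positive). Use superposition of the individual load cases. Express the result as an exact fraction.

M(12) = 3691/5 kN·m

Load 1 — triangular load w₀=2 kN/m (0→w₀ over full span):
  M_1 = w₀Lx/6 - w₀x³/(6L) = 2·20·12/6 - 2·12³/(6·20) = 256/5 kN·m
Load 2 — uniform load w=14 kN/m over full span:
  M_2 = wx(L-x)/2 = 14·12·(20-12)/2 = 672 kN·m
Load 3 — point force P=5 kN at a=15 m (b=L-a=5):
  M_3 = Pbx/L  [x≤a] = 5·5·12/20 = 15 kN·m
Superposition: M = Σ M_i = 3691/5 kN·m ≈ 738.200000 kN·m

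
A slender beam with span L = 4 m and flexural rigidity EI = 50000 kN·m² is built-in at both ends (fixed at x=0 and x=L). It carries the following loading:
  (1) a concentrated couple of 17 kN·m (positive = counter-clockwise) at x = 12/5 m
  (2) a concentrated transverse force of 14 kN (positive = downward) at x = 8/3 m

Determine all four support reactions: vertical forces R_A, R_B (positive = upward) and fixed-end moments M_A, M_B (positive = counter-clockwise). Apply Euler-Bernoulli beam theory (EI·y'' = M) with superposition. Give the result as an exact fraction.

R_A = 6581/675 kN, M_A = 6472/675 kN·m, R_B = 2869/675 kN, M_B = -4223/675 kN·m

Load 1 — applied couple M₀=17 kN·m at a=12/5 m (b=L-a=8/5):
  R_A = 6M₀ab/L³ = 6·17·(12/5)·(8/5)/4³ = 153/25 kN
  M_A = M₀b(2a-b)/L² = 17·(8/5)·(2·(12/5)-(8/5))/4² = 136/25 kN·m
  R_B = -6M₀ab/L³ = -6·17·(12/5)·(8/5)/4³ = -153/25 kN
  M_B = M₀a(2b-a)/L² = 17·(12/5)·(2·(8/5)-(12/5))/4² = 51/25 kN·m
Load 2 — point force P=14 kN at a=8/3 m (b=L-a=4/3):
  R_A = Pb²(3a+b)/L³ = 14·(4/3)²·(3·(8/3)+(4/3))/4³ = 98/27 kN
  M_A = Pab²/L² = 14·(8/3)·(4/3)²/4² = 112/27 kN·m
  R_B = Pa²(a+3b)/L³ = 14·(8/3)²·((8/3)+3·(4/3))/4³ = 280/27 kN
  M_B = -Pa²b/L² = -14·(8/3)²·(4/3)/4² = -224/27 kN·m
Superposition: R_A = 6581/675 kN, M_A = 6472/675 kN·m, R_B = 2869/675 kN, M_B = -4223/675 kN·m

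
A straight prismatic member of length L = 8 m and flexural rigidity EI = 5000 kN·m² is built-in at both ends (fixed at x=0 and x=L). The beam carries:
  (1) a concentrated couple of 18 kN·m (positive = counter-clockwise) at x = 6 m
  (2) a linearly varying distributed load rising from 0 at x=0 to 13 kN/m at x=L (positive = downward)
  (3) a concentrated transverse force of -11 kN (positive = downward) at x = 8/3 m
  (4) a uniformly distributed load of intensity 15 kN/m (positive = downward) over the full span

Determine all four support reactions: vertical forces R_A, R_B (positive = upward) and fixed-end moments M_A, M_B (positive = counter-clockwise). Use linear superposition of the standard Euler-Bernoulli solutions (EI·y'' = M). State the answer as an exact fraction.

Load 1 — applied couple M₀=18 kN·m at a=6 m (b=L-a=2):
  R_A = 6M₀ab/L³ = 6·18·6·2/8³ = 81/32 kN
  M_A = M₀b(2a-b)/L² = 18·2·(2·6-2)/8² = 45/8 kN·m
  R_B = -6M₀ab/L³ = -6·18·6·2/8³ = -81/32 kN
  M_B = M₀a(2b-a)/L² = 18·6·(2·2-6)/8² = -27/8 kN·m
Load 2 — triangular load w₀=13 kN/m (0→w₀ over full span):
  R_A = 3w₀L/20 = 3·13·8/20 = 78/5 kN
  M_A = w₀L²/30 = 13·8²/30 = 416/15 kN·m
  R_B = 7w₀L/20 = 7·13·8/20 = 182/5 kN
  M_B = -w₀L²/20 = -13·8²/20 = -208/5 kN·m
Load 3 — point force P=-11 kN at a=8/3 m (b=L-a=16/3):
  R_A = Pb²(3a+b)/L³ = (-11)·(16/3)²·(3·(8/3)+(16/3))/8³ = -220/27 kN
  M_A = Pab²/L² = (-11)·(8/3)·(16/3)²/8² = -352/27 kN·m
  R_B = Pa²(a+3b)/L³ = (-11)·(8/3)²·((8/3)+3·(16/3))/8³ = -77/27 kN
  M_B = -Pa²b/L² = -(-11)·(8/3)²·(16/3)/8² = 176/27 kN·m
Load 4 — uniform load w=15 kN/m over full span:
  R_A = wL/2 = 15·8/2 = 60 kN
  M_A = wL²/12 = 15·8²/12 = 80 kN·m
  R_B = wL/2 = 15·8/2 = 60 kN
  M_B = -wL²/12 = -15·8²/12 = -80 kN·m
Superposition: R_A = 302327/4320 kN, M_A = 108347/1080 kN·m, R_B = 393193/4320 kN, M_B = -127933/1080 kN·m

R_A = 302327/4320 kN, M_A = 108347/1080 kN·m, R_B = 393193/4320 kN, M_B = -127933/1080 kN·m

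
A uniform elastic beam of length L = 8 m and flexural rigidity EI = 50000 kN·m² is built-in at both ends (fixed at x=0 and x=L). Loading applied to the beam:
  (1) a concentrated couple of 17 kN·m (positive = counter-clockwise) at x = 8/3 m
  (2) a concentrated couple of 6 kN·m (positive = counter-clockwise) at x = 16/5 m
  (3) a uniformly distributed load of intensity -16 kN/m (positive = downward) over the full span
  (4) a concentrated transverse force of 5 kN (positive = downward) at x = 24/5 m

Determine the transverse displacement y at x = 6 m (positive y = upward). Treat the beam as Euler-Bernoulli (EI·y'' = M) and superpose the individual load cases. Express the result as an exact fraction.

y(6) = 1111/562500 m

Load 1 — applied couple M₀=17 kN·m at a=8/3 m (b=L-a=16/3):
  y_1 = (R_Ax³/6 - M_Ax²/2 - M₀(x-a)²/2)/EI  [x>a] with R_A=17/6, M_A=0 = ((17/6)·6³/6 - 0·6²/2 - 17·(6-(8/3))²/2)/50000 = 17/112500 m
Load 2 — applied couple M₀=6 kN·m at a=16/5 m (b=L-a=24/5):
  y_2 = (R_Ax³/6 - M_Ax²/2 - M₀(x-a)²/2)/EI  [x>a] with R_A=27/25, M_A=18/25 = ((27/25)·6³/6 - (18/25)·6²/2 - 6·(6-(16/5))²/2)/50000 = 3/62500 m
Load 3 — uniform load w=-16 kN/m over full span:
  y_3 = -wx²(L-x)²/(24EI) = -(-16)·6²·(8-6)²/(24·50000) = 6/3125 m
Load 4 — point force P=5 kN at a=24/5 m (b=L-a=16/5):
  y_4 = -Pa²(L-x)²(3bL-(3b+a)(L-x))/(6L³EI)  [x>a] = -5·(24/5)²·(8-6)²·(3·(16/5)·8-(3·(16/5)+(24/5))·(8-6))/(6·8³·50000) = -9/62500 m
Superposition: y = Σ y_i = 1111/562500 m ≈ 0.001975 m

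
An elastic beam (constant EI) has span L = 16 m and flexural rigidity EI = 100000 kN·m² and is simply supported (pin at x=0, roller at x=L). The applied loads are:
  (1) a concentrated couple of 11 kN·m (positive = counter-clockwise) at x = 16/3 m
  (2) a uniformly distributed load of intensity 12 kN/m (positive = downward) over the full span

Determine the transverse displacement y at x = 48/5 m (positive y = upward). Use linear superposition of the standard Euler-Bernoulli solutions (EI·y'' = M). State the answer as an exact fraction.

y(48/5) = -1697456/17578125 m

Load 1 — applied couple M₀=11 kN·m at a=16/3 m (b=L-a=32/3):
  y_1 = (M₀x³/(6L)-M₀(x-a)²/2+C₁x)/EI  [x>a] with C₁=M₀(3b²-L²)/(6L)=88/9 = (11·(48/5)³/(6·16)-11·((48/5)-(16/3))²/2+(88/9)·(48/5))/100000 = 3344/3515625 m
Load 2 — uniform load w=12 kN/m over full span:
  y_2 = -wx(L³-2Lx²+x³)/(24EI) = -12·(48/5)·(16³-2·16·(48/5)²+(48/5)³)/(24·100000) = -190464/1953125 m
Superposition: y = Σ y_i = -1697456/17578125 m ≈ -0.096566 m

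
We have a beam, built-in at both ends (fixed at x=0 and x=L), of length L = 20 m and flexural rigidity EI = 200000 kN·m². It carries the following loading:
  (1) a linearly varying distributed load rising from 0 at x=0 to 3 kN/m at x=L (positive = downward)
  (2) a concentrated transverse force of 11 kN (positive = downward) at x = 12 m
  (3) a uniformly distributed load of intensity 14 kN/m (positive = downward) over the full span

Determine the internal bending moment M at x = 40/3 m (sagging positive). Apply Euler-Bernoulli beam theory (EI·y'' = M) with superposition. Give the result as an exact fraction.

M(40/3) = 129692/675 kN·m

Load 1 — triangular load w₀=3 kN/m (0→w₀ over full span):
  M_1 = 3w₀Lx/20 - w₀L²/30 - w₀x³/(6L) = 3·3·20·(40/3)/20 - 3·20²/30 - 3·(40/3)³/(6·20) = 560/27 kN·m
Load 2 — point force P=11 kN at a=12 m (b=L-a=8):
  M_2 = Pa²(a+3b)(L-x)/L³ - Pa²b/L²  [x>a] = 11·12²·(12+3·8)·(20-(40/3))/20³ - 11·12²·8/20² = 396/25 kN·m
Load 3 — uniform load w=14 kN/m over full span:
  M_3 = wLx/2 - wL²/12 - wx²/2 = 14·20·(40/3)/2 - 14·20²/12 - 14·(40/3)²/2 = 1400/9 kN·m
Superposition: M = Σ M_i = 129692/675 kN·m ≈ 192.136296 kN·m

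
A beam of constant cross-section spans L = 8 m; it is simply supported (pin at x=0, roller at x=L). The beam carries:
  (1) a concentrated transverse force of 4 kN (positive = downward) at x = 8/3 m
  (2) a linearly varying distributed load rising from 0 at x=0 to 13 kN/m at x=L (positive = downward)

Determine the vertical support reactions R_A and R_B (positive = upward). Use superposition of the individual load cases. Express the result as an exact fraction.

Load 1 — point force P=4 kN at a=8/3 m (b=L-a=16/3):
  R_A = Pb/L = 4·(16/3)/8 = 8/3 kN
  R_B = Pa/L = 4·(8/3)/8 = 4/3 kN
Load 2 — triangular load w₀=13 kN/m (0→w₀ over full span):
  R_A = w₀L/6 = 13·8/6 = 52/3 kN
  R_B = w₀L/3 = 13·8/3 = 104/3 kN
Superposition: R_A = 20 kN, R_B = 36 kN

R_A = 20 kN, R_B = 36 kN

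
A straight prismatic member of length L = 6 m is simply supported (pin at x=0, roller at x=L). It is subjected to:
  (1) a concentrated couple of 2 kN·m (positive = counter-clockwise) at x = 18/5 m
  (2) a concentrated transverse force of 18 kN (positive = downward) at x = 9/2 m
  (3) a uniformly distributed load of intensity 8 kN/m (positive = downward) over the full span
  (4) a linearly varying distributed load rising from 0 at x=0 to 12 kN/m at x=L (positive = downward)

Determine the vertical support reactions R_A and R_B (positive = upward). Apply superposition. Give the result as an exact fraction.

Load 1 — applied couple M₀=2 kN·m at a=18/5 m (b=L-a=12/5):
  R_A = M₀/L = 2/6 = 1/3 kN
  R_B = -M₀/L = -2/6 = -1/3 kN
Load 2 — point force P=18 kN at a=9/2 m (b=L-a=3/2):
  R_A = Pb/L = 18·(3/2)/6 = 9/2 kN
  R_B = Pa/L = 18·(9/2)/6 = 27/2 kN
Load 3 — uniform load w=8 kN/m over full span:
  R_A = wL/2 = 8·6/2 = 24 kN
  R_B = wL/2 = 8·6/2 = 24 kN
Load 4 — triangular load w₀=12 kN/m (0→w₀ over full span):
  R_A = w₀L/6 = 12·6/6 = 12 kN
  R_B = w₀L/3 = 12·6/3 = 24 kN
Superposition: R_A = 245/6 kN, R_B = 367/6 kN

R_A = 245/6 kN, R_B = 367/6 kN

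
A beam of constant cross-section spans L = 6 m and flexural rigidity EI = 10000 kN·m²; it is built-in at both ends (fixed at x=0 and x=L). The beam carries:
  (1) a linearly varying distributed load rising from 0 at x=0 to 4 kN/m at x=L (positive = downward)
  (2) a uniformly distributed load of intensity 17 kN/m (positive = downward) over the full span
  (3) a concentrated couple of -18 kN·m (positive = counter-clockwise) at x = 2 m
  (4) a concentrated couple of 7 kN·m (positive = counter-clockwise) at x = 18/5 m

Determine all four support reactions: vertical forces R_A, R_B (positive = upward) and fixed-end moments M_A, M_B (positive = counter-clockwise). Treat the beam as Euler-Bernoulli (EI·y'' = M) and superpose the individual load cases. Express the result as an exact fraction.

Load 1 — triangular load w₀=4 kN/m (0→w₀ over full span):
  R_A = 3w₀L/20 = 3·4·6/20 = 18/5 kN
  M_A = w₀L²/30 = 4·6²/30 = 24/5 kN·m
  R_B = 7w₀L/20 = 7·4·6/20 = 42/5 kN
  M_B = -w₀L²/20 = -4·6²/20 = -36/5 kN·m
Load 2 — uniform load w=17 kN/m over full span:
  R_A = wL/2 = 17·6/2 = 51 kN
  M_A = wL²/12 = 17·6²/12 = 51 kN·m
  R_B = wL/2 = 17·6/2 = 51 kN
  M_B = -wL²/12 = -17·6²/12 = -51 kN·m
Load 3 — applied couple M₀=-18 kN·m at a=2 m (b=L-a=4):
  R_A = 6M₀ab/L³ = 6·(-18)·2·4/6³ = -4 kN
  M_A = M₀b(2a-b)/L² = (-18)·4·(2·2-4)/6² = 0 kN·m
  R_B = -6M₀ab/L³ = -6·(-18)·2·4/6³ = 4 kN
  M_B = M₀a(2b-a)/L² = (-18)·2·(2·4-2)/6² = -6 kN·m
Load 4 — applied couple M₀=7 kN·m at a=18/5 m (b=L-a=12/5):
  R_A = 6M₀ab/L³ = 6·7·(18/5)·(12/5)/6³ = 42/25 kN
  M_A = M₀b(2a-b)/L² = 7·(12/5)·(2·(18/5)-(12/5))/6² = 56/25 kN·m
  R_B = -6M₀ab/L³ = -6·7·(18/5)·(12/5)/6³ = -42/25 kN
  M_B = M₀a(2b-a)/L² = 7·(18/5)·(2·(12/5)-(18/5))/6² = 21/25 kN·m
Superposition: R_A = 1307/25 kN, M_A = 1451/25 kN·m, R_B = 1543/25 kN, M_B = -1584/25 kN·m

R_A = 1307/25 kN, M_A = 1451/25 kN·m, R_B = 1543/25 kN, M_B = -1584/25 kN·m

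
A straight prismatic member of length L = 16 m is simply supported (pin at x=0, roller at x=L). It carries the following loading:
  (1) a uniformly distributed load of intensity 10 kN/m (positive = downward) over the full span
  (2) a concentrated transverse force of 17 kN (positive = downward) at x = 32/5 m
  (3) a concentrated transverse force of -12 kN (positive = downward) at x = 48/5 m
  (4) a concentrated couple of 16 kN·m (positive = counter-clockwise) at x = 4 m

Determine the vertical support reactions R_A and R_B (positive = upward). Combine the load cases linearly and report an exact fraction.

R_A = 432/5 kN, R_B = 393/5 kN

Load 1 — uniform load w=10 kN/m over full span:
  R_A = wL/2 = 10·16/2 = 80 kN
  R_B = wL/2 = 10·16/2 = 80 kN
Load 2 — point force P=17 kN at a=32/5 m (b=L-a=48/5):
  R_A = Pb/L = 17·(48/5)/16 = 51/5 kN
  R_B = Pa/L = 17·(32/5)/16 = 34/5 kN
Load 3 — point force P=-12 kN at a=48/5 m (b=L-a=32/5):
  R_A = Pb/L = (-12)·(32/5)/16 = -24/5 kN
  R_B = Pa/L = (-12)·(48/5)/16 = -36/5 kN
Load 4 — applied couple M₀=16 kN·m at a=4 m (b=L-a=12):
  R_A = M₀/L = 16/16 = 1 kN
  R_B = -M₀/L = -16/16 = -1 kN
Superposition: R_A = 432/5 kN, R_B = 393/5 kN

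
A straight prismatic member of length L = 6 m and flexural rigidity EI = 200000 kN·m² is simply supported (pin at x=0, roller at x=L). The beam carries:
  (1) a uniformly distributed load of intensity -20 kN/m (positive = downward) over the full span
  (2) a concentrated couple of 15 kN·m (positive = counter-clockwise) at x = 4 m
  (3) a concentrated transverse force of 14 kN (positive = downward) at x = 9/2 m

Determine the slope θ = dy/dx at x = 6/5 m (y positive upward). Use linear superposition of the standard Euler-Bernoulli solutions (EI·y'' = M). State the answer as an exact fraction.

Load 1 — uniform load w=-20 kN/m over full span:
  θ_1 = -w(L³-6Lx²+4x³)/(24EI) = -(-20)·(6³-6·6·(6/5)²+4·(6/5)³)/(24·200000) = 891/1250000 rad
Load 2 — applied couple M₀=15 kN·m at a=4 m (b=L-a=2):
  θ_2 = (M₀x²/(2L)+C₁)/EI  [x≤a] with C₁=M₀(3b²-L²)/(6L)=-10 = (15·(6/5)²/(2·6)+(-10))/200000 = -41/1000000 rad
Load 3 — point force P=14 kN at a=9/2 m (b=L-a=3/2):
  θ_3 = -Pb(L²-b²-3x²)/(6LEI)  [x≤a] = -14·(3/2)·(6²-(3/2)²-3·(6/5)²)/(6·6·200000) = -6867/80000000 rad
Superposition: θ = Σ θ_i = 46877/80000000 rad ≈ 0.000586 rad

θ(6/5) = 46877/80000000 rad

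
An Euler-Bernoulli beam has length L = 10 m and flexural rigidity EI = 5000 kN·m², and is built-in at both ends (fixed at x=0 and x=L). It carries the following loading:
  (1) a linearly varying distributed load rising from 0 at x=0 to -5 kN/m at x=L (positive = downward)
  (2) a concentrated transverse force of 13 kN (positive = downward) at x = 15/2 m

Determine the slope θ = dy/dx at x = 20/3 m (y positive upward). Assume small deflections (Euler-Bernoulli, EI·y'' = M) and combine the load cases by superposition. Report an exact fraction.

θ(20/3) = -769/388800 rad

Load 1 — triangular load w₀=-5 kN/m (0→w₀ over full span):
  θ_1 = -w₀(2x(L-x)(L-2x)(x+2L)+x²(L-x)²)/(120LEI) = -(-5)·(2·(20/3)·(10-(20/3))·(10-2·(20/3))·((20/3)+2·10)+(20/3)²·(10-(20/3))²)/(120·10·5000) = -7/2430 rad
Load 2 — point force P=13 kN at a=15/2 m (b=L-a=5/2):
  θ_2 = -Pb²x(2aL-(3a+b)x)/(2L³EI)  [x≤a] = -13·(5/2)²·(20/3)·(2·(15/2)·10-(3·(15/2)+(5/2))·(20/3))/(2·10³·5000) = 13/14400 rad
Superposition: θ = Σ θ_i = -769/388800 rad ≈ -0.001978 rad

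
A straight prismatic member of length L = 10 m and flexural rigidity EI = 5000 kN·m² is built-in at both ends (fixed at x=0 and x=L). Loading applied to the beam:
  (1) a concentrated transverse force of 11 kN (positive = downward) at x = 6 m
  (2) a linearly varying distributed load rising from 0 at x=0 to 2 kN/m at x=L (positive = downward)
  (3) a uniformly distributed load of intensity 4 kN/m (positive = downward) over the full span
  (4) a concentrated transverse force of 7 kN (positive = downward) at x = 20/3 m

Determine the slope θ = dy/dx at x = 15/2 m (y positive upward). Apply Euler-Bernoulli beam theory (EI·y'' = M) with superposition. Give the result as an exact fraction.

Load 1 — point force P=11 kN at a=6 m (b=L-a=4):
  θ_1 = Pa²(L-x)(2bL-(3b+a)(L-x))/(2L³EI)  [x>a] = 11·6²·(10-(15/2))·(2·4·10-(3·4+6)·(10-(15/2)))/(2·10³·5000) = 693/200000 rad
Load 2 — triangular load w₀=2 kN/m (0→w₀ over full span):
  θ_2 = -w₀(2x(L-x)(L-2x)(x+2L)+x²(L-x)²)/(120LEI) = -2·(2·(15/2)·(10-(15/2))·(10-2·(15/2))·((15/2)+2·10)+(15/2)²·(10-(15/2))²)/(120·10·5000) = 41/25600 rad
Load 3 — uniform load w=4 kN/m over full span:
  θ_3 = -wx(L-x)(L-2x)/(12EI) = -4·(15/2)·(10-(15/2))·(10-2·(15/2))/(12·5000) = 1/160 rad
Load 4 — point force P=7 kN at a=20/3 m (b=L-a=10/3):
  θ_4 = Pa²(L-x)(2bL-(3b+a)(L-x))/(2L³EI)  [x>a] = 7·(20/3)²·(10-(15/2))·(2·(10/3)·10-(3·(10/3)+(20/3))·(10-(15/2)))/(2·10³·5000) = 7/3600 rad
Superposition: θ = Σ θ_i = 381917/28800000 rad ≈ 0.013261 rad

θ(15/2) = 381917/28800000 rad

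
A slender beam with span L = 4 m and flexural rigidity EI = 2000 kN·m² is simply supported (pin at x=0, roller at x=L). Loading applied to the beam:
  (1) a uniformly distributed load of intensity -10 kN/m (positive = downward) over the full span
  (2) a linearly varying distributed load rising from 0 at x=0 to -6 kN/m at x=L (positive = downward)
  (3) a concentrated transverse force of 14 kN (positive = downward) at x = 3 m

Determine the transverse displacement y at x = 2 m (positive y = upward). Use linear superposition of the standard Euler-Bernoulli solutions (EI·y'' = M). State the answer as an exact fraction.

y(2) = 61/4000 m

Load 1 — uniform load w=-10 kN/m over full span:
  y_1 = -wx(L³-2Lx²+x³)/(24EI) = -(-10)·2·(4³-2·4·2²+2³)/(24·2000) = 1/60 m
Load 2 — triangular load w₀=-6 kN/m (0→w₀ over full span):
  y_2 = -w₀x(7L⁴-10L²x²+3x⁴)/(360LEI) = -(-6)·2·(7·4⁴-10·4²·2²+3·2⁴)/(360·4·2000) = 1/200 m
Load 3 — point force P=14 kN at a=3 m (b=L-a=1):
  y_3 = -Pbx(L²-b²-x²)/(6LEI)  [x≤a] = -14·1·2·(4²-1²-2²)/(6·4·2000) = -77/12000 m
Superposition: y = Σ y_i = 61/4000 m ≈ 0.015250 m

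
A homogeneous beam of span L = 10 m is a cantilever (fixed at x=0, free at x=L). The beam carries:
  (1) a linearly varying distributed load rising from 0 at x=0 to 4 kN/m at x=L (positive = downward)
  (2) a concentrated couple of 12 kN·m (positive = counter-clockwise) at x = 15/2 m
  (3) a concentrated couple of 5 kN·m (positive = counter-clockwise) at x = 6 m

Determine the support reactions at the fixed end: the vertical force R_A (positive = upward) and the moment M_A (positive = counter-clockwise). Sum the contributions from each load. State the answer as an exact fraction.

Load 1 — triangular load w₀=4 kN/m (0→w₀ over full span):
  R_A = w₀L/2 = 4·10/2 = 20 kN
  M_A = w₀L²/3 = 4·10²/3 = 400/3 kN·m
Load 2 — applied couple M₀=12 kN·m at a=15/2 m (b=L-a=5/2):
  R_A = 0 kN
  M_A = -M₀ = -12 kN·m
Load 3 — applied couple M₀=5 kN·m at a=6 m (b=L-a=4):
  R_A = 0 kN
  M_A = -M₀ = -5 kN·m
Superposition: R_A = 20 kN, M_A = 349/3 kN·m

R_A = 20 kN, M_A = 349/3 kN·m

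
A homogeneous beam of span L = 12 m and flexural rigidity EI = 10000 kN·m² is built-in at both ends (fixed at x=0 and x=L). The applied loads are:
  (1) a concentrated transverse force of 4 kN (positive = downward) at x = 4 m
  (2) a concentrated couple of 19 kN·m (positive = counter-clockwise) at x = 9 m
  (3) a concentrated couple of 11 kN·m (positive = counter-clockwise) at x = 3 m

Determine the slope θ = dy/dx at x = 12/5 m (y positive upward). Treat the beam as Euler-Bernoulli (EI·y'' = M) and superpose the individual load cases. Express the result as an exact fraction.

θ(12/5) = -73/75000 rad

Load 1 — point force P=4 kN at a=4 m (b=L-a=8):
  θ_1 = -Pb²x(2aL-(3a+b)x)/(2L³EI)  [x≤a] = -4·8²·(12/5)·(2·4·12-(3·4+8)·(12/5))/(2·12³·10000) = -8/9375 rad
Load 2 — applied couple M₀=19 kN·m at a=9 m (b=L-a=3):
  θ_2 = (R_Ax²/2 - M_Ax)/EI  [x≤a] with R_A=57/32, M_A=95/16 = ((57/32)·(12/5)²/2 - (95/16)·(12/5))/10000 = -57/62500 rad
Load 3 — applied couple M₀=11 kN·m at a=3 m (b=L-a=9):
  θ_3 = (R_Ax²/2 - M_Ax)/EI  [x≤a] with R_A=33/32, M_A=-33/16 = ((33/32)·(12/5)²/2 - (-33/16)·(12/5))/10000 = 99/125000 rad
Superposition: θ = Σ θ_i = -73/75000 rad ≈ -0.000973 rad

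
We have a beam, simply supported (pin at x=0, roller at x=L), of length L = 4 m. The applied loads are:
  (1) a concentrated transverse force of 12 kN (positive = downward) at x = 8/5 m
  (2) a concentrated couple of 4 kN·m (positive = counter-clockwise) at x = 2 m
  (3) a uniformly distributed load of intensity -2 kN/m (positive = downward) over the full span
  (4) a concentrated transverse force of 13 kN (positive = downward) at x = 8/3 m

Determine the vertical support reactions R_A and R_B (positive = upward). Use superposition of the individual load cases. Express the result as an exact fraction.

R_A = 128/15 kN, R_B = 127/15 kN

Load 1 — point force P=12 kN at a=8/5 m (b=L-a=12/5):
  R_A = Pb/L = 12·(12/5)/4 = 36/5 kN
  R_B = Pa/L = 12·(8/5)/4 = 24/5 kN
Load 2 — applied couple M₀=4 kN·m at a=2 m (b=L-a=2):
  R_A = M₀/L = 4/4 = 1 kN
  R_B = -M₀/L = -4/4 = -1 kN
Load 3 — uniform load w=-2 kN/m over full span:
  R_A = wL/2 = (-2)·4/2 = -4 kN
  R_B = wL/2 = (-2)·4/2 = -4 kN
Load 4 — point force P=13 kN at a=8/3 m (b=L-a=4/3):
  R_A = Pb/L = 13·(4/3)/4 = 13/3 kN
  R_B = Pa/L = 13·(8/3)/4 = 26/3 kN
Superposition: R_A = 128/15 kN, R_B = 127/15 kN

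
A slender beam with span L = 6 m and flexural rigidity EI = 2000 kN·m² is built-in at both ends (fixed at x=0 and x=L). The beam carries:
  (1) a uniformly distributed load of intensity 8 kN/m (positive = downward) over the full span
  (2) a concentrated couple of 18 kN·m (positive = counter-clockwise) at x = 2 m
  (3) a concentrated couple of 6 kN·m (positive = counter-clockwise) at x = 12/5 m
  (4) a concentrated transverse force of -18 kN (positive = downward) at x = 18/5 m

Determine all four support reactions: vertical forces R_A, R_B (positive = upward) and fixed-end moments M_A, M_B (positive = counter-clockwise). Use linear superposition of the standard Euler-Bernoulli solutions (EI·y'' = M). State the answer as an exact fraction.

Load 1 — uniform load w=8 kN/m over full span:
  R_A = wL/2 = 8·6/2 = 24 kN
  M_A = wL²/12 = 8·6²/12 = 24 kN·m
  R_B = wL/2 = 8·6/2 = 24 kN
  M_B = -wL²/12 = -8·6²/12 = -24 kN·m
Load 2 — applied couple M₀=18 kN·m at a=2 m (b=L-a=4):
  R_A = 6M₀ab/L³ = 6·18·2·4/6³ = 4 kN
  M_A = M₀b(2a-b)/L² = 18·4·(2·2-4)/6² = 0 kN·m
  R_B = -6M₀ab/L³ = -6·18·2·4/6³ = -4 kN
  M_B = M₀a(2b-a)/L² = 18·2·(2·4-2)/6² = 6 kN·m
Load 3 — applied couple M₀=6 kN·m at a=12/5 m (b=L-a=18/5):
  R_A = 6M₀ab/L³ = 6·6·(12/5)·(18/5)/6³ = 36/25 kN
  M_A = M₀b(2a-b)/L² = 6·(18/5)·(2·(12/5)-(18/5))/6² = 18/25 kN·m
  R_B = -6M₀ab/L³ = -6·6·(12/5)·(18/5)/6³ = -36/25 kN
  M_B = M₀a(2b-a)/L² = 6·(12/5)·(2·(18/5)-(12/5))/6² = 48/25 kN·m
Load 4 — point force P=-18 kN at a=18/5 m (b=L-a=12/5):
  R_A = Pb²(3a+b)/L³ = (-18)·(12/5)²·(3·(18/5)+(12/5))/6³ = -792/125 kN
  M_A = Pab²/L² = (-18)·(18/5)·(12/5)²/6² = -1296/125 kN·m
  R_B = Pa²(a+3b)/L³ = (-18)·(18/5)²·((18/5)+3·(12/5))/6³ = -1458/125 kN
  M_B = -Pa²b/L² = -(-18)·(18/5)²·(12/5)/6² = 1944/125 kN·m
Superposition: R_A = 2888/125 kN, M_A = 1794/125 kN·m, R_B = 862/125 kN, M_B = -66/125 kN·m

R_A = 2888/125 kN, M_A = 1794/125 kN·m, R_B = 862/125 kN, M_B = -66/125 kN·m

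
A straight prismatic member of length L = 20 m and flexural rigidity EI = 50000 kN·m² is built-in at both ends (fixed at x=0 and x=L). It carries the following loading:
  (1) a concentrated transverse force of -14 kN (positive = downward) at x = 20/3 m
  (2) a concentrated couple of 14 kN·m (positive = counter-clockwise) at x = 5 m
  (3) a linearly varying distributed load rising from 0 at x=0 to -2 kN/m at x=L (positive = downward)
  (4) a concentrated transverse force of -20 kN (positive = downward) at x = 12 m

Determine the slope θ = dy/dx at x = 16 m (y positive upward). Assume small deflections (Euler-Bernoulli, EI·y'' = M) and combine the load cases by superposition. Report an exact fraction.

θ(16) = -21947/4218750 rad

Load 1 — point force P=-14 kN at a=20/3 m (b=L-a=40/3):
  θ_1 = Pa²(L-x)(2bL-(3b+a)(L-x))/(2L³EI)  [x>a] = (-14)·(20/3)²·(20-16)·(2·(40/3)·20-(3·(40/3)+(20/3))·(20-16))/(2·20³·50000) = -91/84375 rad
Load 2 — applied couple M₀=14 kN·m at a=5 m (b=L-a=15):
  θ_2 = (R_Ax²/2 - M_Ax - M₀(x-a))/EI  [x>a] with R_A=63/80, M_A=-21/8 = ((63/80)·16²/2 - (-21/8)·16 - 14·(16-5))/50000 = -7/31250 rad
Load 3 — triangular load w₀=-2 kN/m (0→w₀ over full span):
  θ_3 = -w₀(2x(L-x)(L-2x)(x+2L)+x²(L-x)²)/(120LEI) = -(-2)·(2·16·(20-16)·(20-2·16)·(16+2·20)+16²·(20-16)²)/(120·20·50000) = -64/46875 rad
Load 4 — point force P=-20 kN at a=12 m (b=L-a=8):
  θ_4 = Pa²(L-x)(2bL-(3b+a)(L-x))/(2L³EI)  [x>a] = (-20)·12²·(20-16)·(2·8·20-(3·8+12)·(20-16))/(2·20³·50000) = -198/78125 rad
Superposition: θ = Σ θ_i = -21947/4218750 rad ≈ -0.005202 rad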